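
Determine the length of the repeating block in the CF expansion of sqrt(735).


Run the CF algorithm for sqrt(735).
a_0 = floor(sqrt(735)) = 27; set m_0=0, q_0=1.
Recurrence: m' = q*a - m,  q' = (d - m'^2)/q,  a' = floor((a_0 + m')/q').
  step 1: m=27, q=6, a=9
  step 2: m=27, q=1, a=54
a_2 = 2*a_0 = 54, so the period closes here.
sqrt(735) = [27; 9, 54]
Period length = 2

2


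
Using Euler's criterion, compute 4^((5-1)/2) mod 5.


p = 5 is prime and the exponent is (p-1)/2 = 2, so by Euler's criterion 4^2 = (4/5) = +1 or -1 mod 5.
Compute by square-and-multiply:
  2 = 2 (binary 10)
  Repeated squaring mod 5: 4^1 = 4, 4^2 = 1
  4^2 = 1 mod 5
Result 1: 4 is a quadratic residue mod 5.
4^2 mod 5 = 1

1


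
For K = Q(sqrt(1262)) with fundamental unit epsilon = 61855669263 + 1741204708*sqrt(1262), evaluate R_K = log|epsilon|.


epsilon = 61855669263 + 1741204708*sqrt(1262)
= 1.2371e+11
R = ln(1.2371e+11)
= 25.5412

25.5412


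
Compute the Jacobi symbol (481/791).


Compute (481/791) via quadratic reciprocity:
  reciprocity: (481/791) -> +(791/481)
  reduce: (310/481)
  pull out 2: (2/481) = +1  (since 481 mod 8 = 1)
  reciprocity: (155/481) -> +(481/155)
  reduce: (16/155)
  pull out 2: (2/155) = -1  (since 155 mod 8 = 3)
  pull out 2: (2/155) = -1  (since 155 mod 8 = 3)
  pull out 2: (2/155) = -1  (since 155 mod 8 = 3)
  pull out 2: (2/155) = -1  (since 155 mod 8 = 3)
  (1/155) = 1
Product of signs = 1

1


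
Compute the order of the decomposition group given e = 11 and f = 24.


|D_P| = e * f
= 11 * 24
= 264

264


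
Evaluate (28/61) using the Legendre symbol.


p = 61 is prime, so compute (28/61) with the reciprocity algorithm (Jacobi-symbol steps: pull out 2s via (2/n), flip via reciprocity, reduce):
  pull out 2: (2/61) = -1  (since 61 mod 8 = 5)
  pull out 2: (2/61) = -1  (since 61 mod 8 = 5)
  reciprocity: (7/61) -> +(61/7)
  reduce: (5/7)
  reciprocity: (5/7) -> +(7/5)
  reduce: (2/5)
  pull out 2: (2/5) = -1  (since 5 mod 8 = 5)
  (1/5) = 1
Product of signs = -1
(28/61) = -1

-1


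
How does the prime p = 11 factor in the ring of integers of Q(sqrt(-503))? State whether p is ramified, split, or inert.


K = Q(sqrt(-503)). Since d mod 4 = 1, disc(K) = -503.
Check p | disc: -503 mod 11 = 3.
p does not divide disc. Compute Legendre symbol (d/p):
3^((11-1)/2) mod 11 = 1
(d/p) = 1, so p splits: (p) = P*P' with e=1, f=1, g=2.
Therefore p is split.

split


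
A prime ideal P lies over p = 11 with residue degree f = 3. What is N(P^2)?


N(P^a) = p^(a*f)
= 11^(2*3)
= 11^6
= 1771561

1771561


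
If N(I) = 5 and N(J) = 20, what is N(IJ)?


N(IJ) = N(I) * N(J)
= 5 * 20
= 100

100


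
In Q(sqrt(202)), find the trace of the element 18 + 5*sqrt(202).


Tr(a + b*sqrt(d)) = (a + b*sqrt(d)) + (a - b*sqrt(d)) = 2a
= 2 * (18)
= 36

36


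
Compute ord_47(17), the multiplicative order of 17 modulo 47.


We want ord_47(17), the smallest k >= 1 with 17^k = 1 mod 47.
n = 47 = 47, phi(47) = 46; the order divides phi(n).
Divisors of 46: 1, 2, 23, 46
Repeated squaring mod 47: 17^1 = 17, 17^2 = 7, 17^4 = 2, 17^8 = 4, 17^16 = 16, 17^32 = 21
Test divisors in increasing order:
  k=1: 17^1 = 17 mod 47
  k=2: 17^2 = 7 mod 47
  k=23: 17^23 = 16 * 2 * 7 * 17 = 1 mod 47  <- first divisor giving 1
Order = 23

23


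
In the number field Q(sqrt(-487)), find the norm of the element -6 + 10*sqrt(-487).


N(a + b*sqrt(d)) = a^2 - d*b^2
= (-6)^2 - (-487)*(10)^2
= 36 + 48700
= 48736

48736


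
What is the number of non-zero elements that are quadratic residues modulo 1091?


For prime p, the number of non-zero quadratic residues is (p-1)/2.
= (1091-1)/2
= 545

545


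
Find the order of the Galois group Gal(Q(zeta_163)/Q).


|Gal(Q(zeta_163)/Q)| = phi(163)
= 162

162


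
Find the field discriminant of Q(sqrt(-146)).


For K = Q(sqrt(d)) with d squarefree: disc(K) = d if d = 1 mod 4, and disc(K) = 4d if d = 2 or 3 mod 4.
Here d = -146, and d mod 4 = 2.
d = 2 mod 4, not 1 (O_K = Z[sqrt(d)]), so disc(K) = 4d = 4 * (-146) = -584

-584


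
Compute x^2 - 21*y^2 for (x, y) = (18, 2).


x^2 - d*y^2
= 18^2 - 21*2^2
= 324 - 84
= 240

240


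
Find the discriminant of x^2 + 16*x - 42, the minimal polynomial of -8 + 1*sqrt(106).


The element -8 + 1*sqrt(106) has minimal polynomial:
x^2 + 16*x - 42
Discriminant = (16)^2 - 4*(-42)
= 256 + 168
= 424

424


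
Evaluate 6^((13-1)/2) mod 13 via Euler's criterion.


p = 13 is prime and the exponent is (p-1)/2 = 6, so by Euler's criterion 6^6 = (6/13) = +1 or -1 mod 13.
Compute by square-and-multiply:
  6 = 4 + 2 (binary 110)
  Repeated squaring mod 13: 6^1 = 6, 6^2 = 10, 6^4 = 9
  6^6 = 6^4 * 6^2 = 9 * 10 mod 13
    9 * 10 = 90 = 12 mod 13
  6^6 = 12 mod 13
Result 12 = p - 1 = -1 mod 13: 6 is a quadratic non-residue mod 13. As a residue in [0, p-1] the value is 12.
6^6 mod 13 = 12

12


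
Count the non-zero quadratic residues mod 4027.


For prime p, the number of non-zero quadratic residues is (p-1)/2.
= (4027-1)/2
= 2013

2013


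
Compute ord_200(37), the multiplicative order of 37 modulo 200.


We want ord_200(37), the smallest k >= 1 with 37^k = 1 mod 200.
n = 200 = 2^3 * 5^2, phi(200) = 80; the order divides phi(n).
Divisors of 80: 1, 2, 4, 5, 8, 10, 16, 20, 40, 80
Repeated squaring mod 200: 37^1 = 37, 37^2 = 169, 37^4 = 161, 37^8 = 121, 37^16 = 41, 37^32 = 81, 37^64 = 161
Test divisors in increasing order:
  k=1: 37^1 = 37 mod 200
  k=2: 37^2 = 169 mod 200
  k=4: 37^4 = 161 mod 200
  k=5: 37^5 = 161 * 37 = 157 mod 200
  k=8: 37^8 = 121 mod 200
  k=10: 37^10 = 121 * 169 = 49 mod 200
  k=16: 37^16 = 41 mod 200
  k=20: 37^20 = 41 * 161 = 1 mod 200  <- first divisor giving 1
Order = 20

20


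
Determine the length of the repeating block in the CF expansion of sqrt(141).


Run the CF algorithm for sqrt(141).
a_0 = floor(sqrt(141)) = 11; set m_0=0, q_0=1.
Recurrence: m' = q*a - m,  q' = (d - m'^2)/q,  a' = floor((a_0 + m')/q').
  step 1: m=11, q=20, a=1
  step 2: m=9, q=3, a=6
  step 3: m=9, q=20, a=1
  step 4: m=11, q=1, a=22
a_4 = 2*a_0 = 22, so the period closes here.
sqrt(141) = [11; 1, 6, 1, 22]
Period length = 4

4


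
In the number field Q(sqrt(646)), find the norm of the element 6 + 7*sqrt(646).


N(a + b*sqrt(d)) = a^2 - d*b^2
= (6)^2 - (646)*(7)^2
= 36 - 31654
= -31618

-31618


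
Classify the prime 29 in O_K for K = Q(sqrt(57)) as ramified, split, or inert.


K = Q(sqrt(57)). Since d mod 4 = 1, disc(K) = 57.
Check p | disc: 57 mod 29 = 28.
p does not divide disc. Compute Legendre symbol (d/p):
28^((29-1)/2) mod 29 = 1
(d/p) = 1, so p splits: (p) = P*P' with e=1, f=1, g=2.
Therefore p is split.

split


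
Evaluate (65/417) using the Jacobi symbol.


Compute (65/417) via quadratic reciprocity:
  reciprocity: (65/417) -> +(417/65)
  reduce: (27/65)
  reciprocity: (27/65) -> +(65/27)
  reduce: (11/27)
  reciprocity: (11/27) -> -(27/11)
  reduce: (5/11)
  reciprocity: (5/11) -> +(11/5)
  reduce: (1/5)
  (1/5) = 1
Product of signs = -1

-1


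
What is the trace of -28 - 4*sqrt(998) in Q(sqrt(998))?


Tr(a + b*sqrt(d)) = (a + b*sqrt(d)) + (a - b*sqrt(d)) = 2a
= 2 * (-28)
= -56

-56


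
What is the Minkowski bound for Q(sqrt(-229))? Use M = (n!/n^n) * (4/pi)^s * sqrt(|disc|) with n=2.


d = -229, d mod 4 = 3, so disc(K) = 4d = -916; |disc(K)| = 916
Imaginary quadratic field, so n = 2, s = r2 = 1, r1 = 0
M = (n!/n^n) * (4/pi)^s * sqrt(|disc(K)|) = (2!/2^2) * (4/pi)^1 * sqrt(916)
= 0.5 * 1.273240 * 30.265492
= 19.2676

19.2676


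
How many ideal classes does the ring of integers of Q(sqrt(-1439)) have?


K = Q(sqrt(-1439)). d mod 4 = 1, so D = disc(K) = d = -1439
h(K) equals the number of primitive reduced positive-definite forms (a, b, c) = a*x^2 + b*x*y + c*y^2 with b^2 - 4ac = D,
where reduced means |b| <= a <= c, with b >= 0 whenever |b| = a or a = c, and primitive means gcd(a, b, c) = 1.
Reduced forces 3a^2 <= |D| = 1439, so 1 <= a <= 21; b must have the parity of D, and c = (b^2 - D)/(4a) must be an integer >= a.
Enumerate a = 1..21, b in [-a, a]:
  a=1: (1, 1, 360)  [1]
  a=2: (2, -1, 180), (2, 1, 180)  [2]
  a=3: (3, -1, 120), (3, 1, 120)  [2]
  a=4: (4, -1, 90), (4, 1, 90)  [2]
  a=5: (5, -1, 72), (5, 1, 72)  [2]
  a=6: (6, -5, 61), (6, -1, 60), (6, 1, 60), (6, 5, 61)  [4]
  a=7: none
  a=8: (8, -1, 45), (8, 1, 45)  [2]
  a=9: (9, -1, 40), (9, 1, 40)  [2]
  a=10: (10, -9, 38), (10, -1, 36), (10, 1, 36), (10, 9, 38)  [4]
  a=11: none
  a=12: (12, -7, 31), (12, -1, 30), (12, 1, 30), (12, 7, 31)  [4]
  a=13: (13, -11, 30), (13, 11, 30)  [2]
  a=14: none
  a=15: (15, -11, 26), (15, -1, 24), (15, 1, 24), (15, 11, 26)  [4]
  a=16: (16, -15, 26), (16, 15, 26)  [2]
  a=17: none
  a=18: (18, -17, 24), (18, -1, 20), (18, 1, 20), (18, 17, 24)  [4]
  a=19: (19, -9, 20), (19, 9, 20)  [2]
  a=20..21: none
Total reduced forms: 1 + 2 + 2 + 2 + 2 + 4 + 2 + 2 + 4 + 4 + 2 + 4 + 2 + 4 + 2 = 39
h = 39

39


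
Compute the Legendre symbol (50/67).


p = 67 is prime, so compute (50/67) with the reciprocity algorithm (Jacobi-symbol steps: pull out 2s via (2/n), flip via reciprocity, reduce):
  pull out 2: (2/67) = -1  (since 67 mod 8 = 3)
  reciprocity: (25/67) -> +(67/25)
  reduce: (17/25)
  reciprocity: (17/25) -> +(25/17)
  reduce: (8/17)
  pull out 2: (2/17) = +1  (since 17 mod 8 = 1)
  pull out 2: (2/17) = +1  (since 17 mod 8 = 1)
  pull out 2: (2/17) = +1  (since 17 mod 8 = 1)
  (1/17) = 1
Product of signs = -1
(50/67) = -1

-1


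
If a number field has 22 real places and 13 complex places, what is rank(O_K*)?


By Dirichlet's unit theorem:
rank = r1 + r2 - 1
= 22 + 13 - 1
= 34

34


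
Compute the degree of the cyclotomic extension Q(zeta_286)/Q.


The degree equals Euler's totient phi(286).
286 = 2 * 11 * 13
phi(286) = 120

120


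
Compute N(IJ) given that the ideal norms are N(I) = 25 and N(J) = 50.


N(IJ) = N(I) * N(J)
= 25 * 50
= 1250

1250


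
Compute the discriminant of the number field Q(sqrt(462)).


For K = Q(sqrt(d)) with d squarefree: disc(K) = d if d = 1 mod 4, and disc(K) = 4d if d = 2 or 3 mod 4.
Here d = 462, and d mod 4 = 2.
d = 2 mod 4, not 1 (O_K = Z[sqrt(d)]), so disc(K) = 4d = 4 * (462) = 1848

1848


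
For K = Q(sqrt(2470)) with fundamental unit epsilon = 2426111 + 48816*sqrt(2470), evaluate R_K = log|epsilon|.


epsilon = 2426111 + 48816*sqrt(2470)
= 4.8522e+06
R = ln(4.8522e+06)
= 15.3949

15.3949


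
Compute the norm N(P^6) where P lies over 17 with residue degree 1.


N(P^a) = p^(a*f)
= 17^(6*1)
= 17^6
= 24137569

24137569


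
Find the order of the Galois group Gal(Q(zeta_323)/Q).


|Gal(Q(zeta_323)/Q)| = phi(323)
= 288

288


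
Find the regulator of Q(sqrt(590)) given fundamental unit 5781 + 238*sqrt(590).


epsilon = 5781 + 238*sqrt(590)
= 11561.9999
R = ln(11561.9999)
= 9.3555

9.3555


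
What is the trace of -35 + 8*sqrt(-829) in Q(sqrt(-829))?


Tr(a + b*sqrt(d)) = (a + b*sqrt(d)) + (a - b*sqrt(d)) = 2a
= 2 * (-35)
= -70

-70


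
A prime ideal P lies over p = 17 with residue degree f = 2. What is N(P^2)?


N(P^a) = p^(a*f)
= 17^(2*2)
= 17^4
= 83521

83521


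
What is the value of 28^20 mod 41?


p = 41 is prime and the exponent is (p-1)/2 = 20, so by Euler's criterion 28^20 = (28/41) = +1 or -1 mod 41.
Compute by square-and-multiply:
  20 = 16 + 4 (binary 10100)
  Repeated squaring mod 41: 28^1 = 28, 28^2 = 5, 28^4 = 25, 28^8 = 10, 28^16 = 18
  28^20 = 28^16 * 28^4 = 18 * 25 mod 41
    18 * 25 = 450 = 40 mod 41
  28^20 = 40 mod 41
Result 40 = p - 1 = -1 mod 41: 28 is a quadratic non-residue mod 41. As a residue in [0, p-1] the value is 40.
28^20 mod 41 = 40

40


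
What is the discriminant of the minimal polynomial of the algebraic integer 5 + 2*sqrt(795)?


The element 5 + 2*sqrt(795) has minimal polynomial:
x^2 - 10*x - 3155
Discriminant = (-10)^2 - 4*(-3155)
= 100 + 12620
= 12720

12720


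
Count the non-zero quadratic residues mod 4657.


For prime p, the number of non-zero quadratic residues is (p-1)/2.
= (4657-1)/2
= 2328

2328


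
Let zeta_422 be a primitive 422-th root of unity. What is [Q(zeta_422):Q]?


The degree equals Euler's totient phi(422).
422 = 2 * 211
phi(422) = 210

210


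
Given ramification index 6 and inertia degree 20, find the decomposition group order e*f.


|D_P| = e * f
= 6 * 20
= 120

120


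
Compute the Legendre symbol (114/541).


p = 541 is prime, so compute (114/541) with the reciprocity algorithm (Jacobi-symbol steps: pull out 2s via (2/n), flip via reciprocity, reduce):
  pull out 2: (2/541) = -1  (since 541 mod 8 = 5)
  reciprocity: (57/541) -> +(541/57)
  reduce: (28/57)
  pull out 2: (2/57) = +1  (since 57 mod 8 = 1)
  pull out 2: (2/57) = +1  (since 57 mod 8 = 1)
  reciprocity: (7/57) -> +(57/7)
  reduce: (1/7)
  (1/7) = 1
Product of signs = -1
(114/541) = -1

-1


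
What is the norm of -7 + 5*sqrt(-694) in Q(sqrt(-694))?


N(a + b*sqrt(d)) = a^2 - d*b^2
= (-7)^2 - (-694)*(5)^2
= 49 + 17350
= 17399

17399


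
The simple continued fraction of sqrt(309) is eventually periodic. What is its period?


Run the CF algorithm for sqrt(309).
a_0 = floor(sqrt(309)) = 17; set m_0=0, q_0=1.
Recurrence: m' = q*a - m,  q' = (d - m'^2)/q,  a' = floor((a_0 + m')/q').
  step 1: m=17, q=20, a=1
  step 2: m=3, q=15, a=1
  step 3: m=12, q=11, a=2
  step 4: m=10, q=19, a=1
  step 5: m=9, q=12, a=2
  step 6: m=15, q=7, a=4
  step 7: m=13, q=20, a=1
  step 8: m=7, q=13, a=1
  step 9: m=6, q=21, a=1
  step 10: m=15, q=4, a=8
  step 11: m=17, q=5, a=6
  step 12: m=13, q=28, a=1
  step 13: m=15, q=3, a=10
  step 14: m=15, q=28, a=1
  step 15: m=13, q=5, a=6
  step 16: m=17, q=4, a=8
  step 17: m=15, q=21, a=1
  step 18: m=6, q=13, a=1
  step 19: m=7, q=20, a=1
  step 20: m=13, q=7, a=4
  step 21: m=15, q=12, a=2
  step 22: m=9, q=19, a=1
  step 23: m=10, q=11, a=2
  step 24: m=12, q=15, a=1
  step 25: m=3, q=20, a=1
  step 26: m=17, q=1, a=34
a_26 = 2*a_0 = 34, so the period closes here.
sqrt(309) = [17; 1, 1, 2, 1, 2, 4, 1, 1, 1, 8, 6, 1, 10, 1, 6, 8, 1, 1, 1, 4, 2, 1, 2, 1, 1, 34]
Period length = 26

26


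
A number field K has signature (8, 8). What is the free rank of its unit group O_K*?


By Dirichlet's unit theorem:
rank = r1 + r2 - 1
= 8 + 8 - 1
= 15

15


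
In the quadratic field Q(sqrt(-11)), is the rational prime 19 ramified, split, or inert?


K = Q(sqrt(-11)). Since d mod 4 = 1, disc(K) = -11.
Check p | disc: -11 mod 19 = 8.
p does not divide disc. Compute Legendre symbol (d/p):
8^((19-1)/2) mod 19 = -1
(d/p) = -1, so p is inert: (p) stays prime with e=1, f=2, g=1.
Therefore p is inert.

inert


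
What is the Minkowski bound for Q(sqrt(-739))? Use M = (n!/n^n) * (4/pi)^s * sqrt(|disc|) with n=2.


d = -739, d mod 4 = 1, so disc(K) = d = -739; |disc(K)| = 739
Imaginary quadratic field, so n = 2, s = r2 = 1, r1 = 0
M = (n!/n^n) * (4/pi)^s * sqrt(|disc(K)|) = (2!/2^2) * (4/pi)^1 * sqrt(739)
= 0.5 * 1.273240 * 27.184554
= 17.3062

17.3062


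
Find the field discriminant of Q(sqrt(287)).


For K = Q(sqrt(d)) with d squarefree: disc(K) = d if d = 1 mod 4, and disc(K) = 4d if d = 2 or 3 mod 4.
Here d = 287, and d mod 4 = 3.
d = 3 mod 4, not 1 (O_K = Z[sqrt(d)]), so disc(K) = 4d = 4 * (287) = 1148

1148


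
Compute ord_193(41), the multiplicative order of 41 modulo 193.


We want ord_193(41), the smallest k >= 1 with 41^k = 1 mod 193.
n = 193 = 193, phi(193) = 192; the order divides phi(n).
Divisors of 192: 1, 2, 3, 4, 6, 8, 12, 16, 24, 32, 48, 64, 96, 192
Repeated squaring mod 193: 41^1 = 41, 41^2 = 137, 41^4 = 48, 41^8 = 181, 41^16 = 144, 41^32 = 85, 41^64 = 84, 41^128 = 108
Test divisors in increasing order:
  k=1: 41^1 = 41 mod 193
  k=2: 41^2 = 137 mod 193
  k=3: 41^3 = 137 * 41 = 20 mod 193
  k=4: 41^4 = 48 mod 193
  k=6: 41^6 = 48 * 137 = 14 mod 193
  k=8: 41^8 = 181 mod 193
  k=12: 41^12 = 181 * 48 = 3 mod 193
  k=16: 41^16 = 144 mod 193
  k=24: 41^24 = 144 * 181 = 9 mod 193
  k=32: 41^32 = 85 mod 193
  k=48: 41^48 = 85 * 144 = 81 mod 193
  k=64: 41^64 = 84 mod 193
  k=96: 41^96 = 84 * 85 = 192 mod 193
  k=192: 41^192 = 108 * 84 = 1 mod 193  <- first divisor giving 1
Order = 192

192


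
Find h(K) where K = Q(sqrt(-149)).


K = Q(sqrt(-149)). d mod 4 = 3, so D = disc(K) = 4d = -596
h(K) equals the number of primitive reduced positive-definite forms (a, b, c) = a*x^2 + b*x*y + c*y^2 with b^2 - 4ac = D,
where reduced means |b| <= a <= c, with b >= 0 whenever |b| = a or a = c, and primitive means gcd(a, b, c) = 1.
Reduced forces 3a^2 <= |D| = 596, so 1 <= a <= 14; b must have the parity of D, and c = (b^2 - D)/(4a) must be an integer >= a.
Enumerate a = 1..14, b in [-a, a]:
  a=1: (1, 0, 149)  [1]
  a=2: (2, 2, 75)  [1]
  a=3: (3, -2, 50), (3, 2, 50)  [2]
  a=4: none
  a=5: (5, -2, 30), (5, 2, 30)  [2]
  a=6: (6, -2, 25), (6, 2, 25)  [2]
  a=7..8: none
  a=9: (9, -4, 17), (9, 4, 17)  [2]
  a=10: (10, -2, 15), (10, 2, 15)  [2]
  a=11: (11, -8, 15), (11, 8, 15)  [2]
  a=12..14: none
Total reduced forms: 1 + 1 + 2 + 2 + 2 + 2 + 2 + 2 = 14
h = 14

14


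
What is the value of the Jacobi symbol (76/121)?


Compute (76/121) via quadratic reciprocity:
  pull out 2: (2/121) = +1  (since 121 mod 8 = 1)
  pull out 2: (2/121) = +1  (since 121 mod 8 = 1)
  reciprocity: (19/121) -> +(121/19)
  reduce: (7/19)
  reciprocity: (7/19) -> -(19/7)
  reduce: (5/7)
  reciprocity: (5/7) -> +(7/5)
  reduce: (2/5)
  pull out 2: (2/5) = -1  (since 5 mod 8 = 5)
  (1/5) = 1
Product of signs = 1

1


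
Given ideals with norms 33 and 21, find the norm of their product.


N(IJ) = N(I) * N(J)
= 33 * 21
= 693

693


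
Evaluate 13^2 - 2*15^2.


x^2 - d*y^2
= 13^2 - 2*15^2
= 169 - 450
= -281

-281


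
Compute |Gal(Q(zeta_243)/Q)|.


|Gal(Q(zeta_243)/Q)| = phi(243)
= 162

162


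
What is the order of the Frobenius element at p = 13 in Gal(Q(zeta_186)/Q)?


The Frobenius at p in Gal(Q(zeta_n)/Q) = (Z/nZ)* is the class of p, so its order is ord_186(13), the smallest k >= 1 with 13^k = 1 mod 186.
n = 186 = 2 * 3 * 31, phi(186) = 60; the order divides phi(n).
Divisors of 60: 1, 2, 3, 4, 5, 6, 10, 12, 15, 20, 30, 60
Repeated squaring mod 186: 13^1 = 13, 13^2 = 169, 13^4 = 103, 13^8 = 7, 13^16 = 49, 13^32 = 169
Test divisors in increasing order:
  k=1: 13^1 = 13 mod 186
  k=2: 13^2 = 169 mod 186
  k=3: 13^3 = 169 * 13 = 151 mod 186
  k=4: 13^4 = 103 mod 186
  k=5: 13^5 = 103 * 13 = 37 mod 186
  k=6: 13^6 = 103 * 169 = 109 mod 186
  k=10: 13^10 = 7 * 169 = 67 mod 186
  k=12: 13^12 = 7 * 103 = 163 mod 186
  k=15: 13^15 = 7 * 103 * 169 * 13 = 61 mod 186
  k=20: 13^20 = 49 * 103 = 25 mod 186
  k=30: 13^30 = 49 * 7 * 103 * 169 = 1 mod 186  <- first divisor giving 1
Order = 30

30


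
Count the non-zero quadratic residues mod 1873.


For prime p, the number of non-zero quadratic residues is (p-1)/2.
= (1873-1)/2
= 936

936


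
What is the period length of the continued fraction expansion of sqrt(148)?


Run the CF algorithm for sqrt(148).
a_0 = floor(sqrt(148)) = 12; set m_0=0, q_0=1.
Recurrence: m' = q*a - m,  q' = (d - m'^2)/q,  a' = floor((a_0 + m')/q').
  step 1: m=12, q=4, a=6
  step 2: m=12, q=1, a=24
a_2 = 2*a_0 = 24, so the period closes here.
sqrt(148) = [12; 6, 24]
Period length = 2

2


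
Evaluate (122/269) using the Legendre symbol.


p = 269 is prime, so compute (122/269) with the reciprocity algorithm (Jacobi-symbol steps: pull out 2s via (2/n), flip via reciprocity, reduce):
  pull out 2: (2/269) = -1  (since 269 mod 8 = 5)
  reciprocity: (61/269) -> +(269/61)
  reduce: (25/61)
  reciprocity: (25/61) -> +(61/25)
  reduce: (11/25)
  reciprocity: (11/25) -> +(25/11)
  reduce: (3/11)
  reciprocity: (3/11) -> -(11/3)
  reduce: (2/3)
  pull out 2: (2/3) = -1  (since 3 mod 8 = 3)
  (1/3) = 1
Product of signs = -1
(122/269) = -1

-1


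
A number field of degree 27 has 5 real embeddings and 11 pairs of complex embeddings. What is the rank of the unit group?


By Dirichlet's unit theorem:
rank = r1 + r2 - 1
= 5 + 11 - 1
= 15

15


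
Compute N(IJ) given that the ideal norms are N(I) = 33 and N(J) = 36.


N(IJ) = N(I) * N(J)
= 33 * 36
= 1188

1188


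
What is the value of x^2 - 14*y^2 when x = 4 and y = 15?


x^2 - d*y^2
= 4^2 - 14*15^2
= 16 - 3150
= -3134

-3134


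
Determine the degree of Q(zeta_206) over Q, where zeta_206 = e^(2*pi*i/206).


The degree equals Euler's totient phi(206).
206 = 2 * 103
phi(206) = 102

102


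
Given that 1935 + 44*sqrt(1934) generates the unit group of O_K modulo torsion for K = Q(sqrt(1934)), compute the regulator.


epsilon = 1935 + 44*sqrt(1934)
= 3869.9997
R = ln(3869.9997)
= 8.2610

8.2610


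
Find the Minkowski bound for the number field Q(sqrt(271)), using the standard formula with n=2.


d = 271, d mod 4 = 3, so disc(K) = 4d = 1084; |disc(K)| = 1084
Real quadratic field, so n = 2, s = r2 = 0, r1 = 2
M = (n!/n^n) * (4/pi)^s * sqrt(|disc(K)|) = (2!/2^2) * (4/pi)^0 * sqrt(1084)
= 0.5 * 1.000000 * 32.924155
= 16.4621

16.4621


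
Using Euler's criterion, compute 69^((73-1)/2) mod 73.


p = 73 is prime and the exponent is (p-1)/2 = 36, so by Euler's criterion 69^36 = (69/73) = +1 or -1 mod 73.
Compute by square-and-multiply:
  36 = 32 + 4 (binary 100100)
  Repeated squaring mod 73: 69^1 = 69, 69^2 = 16, 69^4 = 37, 69^8 = 55, 69^16 = 32, 69^32 = 2
  69^36 = 69^32 * 69^4 = 2 * 37 mod 73
    2 * 37 = 74 = 1 mod 73
  69^36 = 1 mod 73
Result 1: 69 is a quadratic residue mod 73.
69^36 mod 73 = 1

1


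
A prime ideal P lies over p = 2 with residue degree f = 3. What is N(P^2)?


N(P^a) = p^(a*f)
= 2^(2*3)
= 2^6
= 64

64


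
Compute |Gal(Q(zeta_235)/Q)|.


|Gal(Q(zeta_235)/Q)| = phi(235)
= 184

184


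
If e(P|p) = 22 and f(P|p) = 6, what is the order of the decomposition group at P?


|D_P| = e * f
= 22 * 6
= 132

132


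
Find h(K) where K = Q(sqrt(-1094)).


K = Q(sqrt(-1094)). d mod 4 = 2, so D = disc(K) = 4d = -4376
h(K) equals the number of primitive reduced positive-definite forms (a, b, c) = a*x^2 + b*x*y + c*y^2 with b^2 - 4ac = D,
where reduced means |b| <= a <= c, with b >= 0 whenever |b| = a or a = c, and primitive means gcd(a, b, c) = 1.
Reduced forces 3a^2 <= |D| = 4376, so 1 <= a <= 38; b must have the parity of D, and c = (b^2 - D)/(4a) must be an integer >= a.
Enumerate a = 1..38, b in [-a, a]:
  a=1: (1, 0, 1094)  [1]
  a=2: (2, 0, 547)  [1]
  a=3: (3, -2, 365), (3, 2, 365)  [2]
  a=4: none
  a=5: (5, -2, 219), (5, 2, 219)  [2]
  a=6: (6, -4, 183), (6, 4, 183)  [2]
  a=7..8: none
  a=9: (9, -4, 122), (9, 4, 122)  [2]
  a=10: (10, -8, 111), (10, 8, 111)  [2]
  a=11..14: none
  a=15: (15, -8, 74), (15, -2, 73), (15, 2, 73), (15, 8, 74)  [4]
  a=16..17: none
  a=18: (18, -4, 61), (18, 4, 61)  [2]
  a=19..24: none
  a=25: (25, -18, 47), (25, 18, 47)  [2]
  a=26: none
  a=27: (27, -22, 45), (27, 22, 45)  [2]
  a=28..29: none
  a=30: (30, -28, 43), (30, -8, 37), (30, 8, 37), (30, 28, 43)  [4]
  a=31..38: none
Total reduced forms: 1 + 1 + 2 + 2 + 2 + 2 + 2 + 4 + 2 + 2 + 2 + 4 = 26
h = 26

26


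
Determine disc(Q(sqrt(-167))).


For K = Q(sqrt(d)) with d squarefree: disc(K) = d if d = 1 mod 4, and disc(K) = 4d if d = 2 or 3 mod 4.
Here d = -167, and d mod 4 = 1.
d = 1 mod 4 (O_K = Z[(1+sqrt(d))/2]), so disc(K) = d = -167

-167


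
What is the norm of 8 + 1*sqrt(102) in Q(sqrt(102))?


N(a + b*sqrt(d)) = a^2 - d*b^2
= (8)^2 - (102)*(1)^2
= 64 - 102
= -38

-38


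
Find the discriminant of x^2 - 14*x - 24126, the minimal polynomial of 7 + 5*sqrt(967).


The element 7 + 5*sqrt(967) has minimal polynomial:
x^2 - 14*x - 24126
Discriminant = (-14)^2 - 4*(-24126)
= 196 + 96504
= 96700

96700


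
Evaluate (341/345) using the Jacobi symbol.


Compute (341/345) via quadratic reciprocity:
  reciprocity: (341/345) -> +(345/341)
  reduce: (4/341)
  pull out 2: (2/341) = -1  (since 341 mod 8 = 5)
  pull out 2: (2/341) = -1  (since 341 mod 8 = 5)
  (1/341) = 1
Product of signs = 1

1


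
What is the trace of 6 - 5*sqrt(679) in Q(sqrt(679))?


Tr(a + b*sqrt(d)) = (a + b*sqrt(d)) + (a - b*sqrt(d)) = 2a
= 2 * (6)
= 12

12


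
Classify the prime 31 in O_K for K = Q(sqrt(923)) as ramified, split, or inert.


K = Q(sqrt(923)). Since d mod 4 = 3, disc(K) = 3692.
Check p | disc: 3692 mod 31 = 3.
p does not divide disc. Compute Legendre symbol (d/p):
24^((31-1)/2) mod 31 = -1
(d/p) = -1, so p is inert: (p) stays prime with e=1, f=2, g=1.
Therefore p is inert.

inert


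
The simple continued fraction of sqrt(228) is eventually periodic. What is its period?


Run the CF algorithm for sqrt(228).
a_0 = floor(sqrt(228)) = 15; set m_0=0, q_0=1.
Recurrence: m' = q*a - m,  q' = (d - m'^2)/q,  a' = floor((a_0 + m')/q').
  step 1: m=15, q=3, a=10
  step 2: m=15, q=1, a=30
a_2 = 2*a_0 = 30, so the period closes here.
sqrt(228) = [15; 10, 30]
Period length = 2

2


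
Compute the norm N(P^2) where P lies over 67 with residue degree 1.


N(P^a) = p^(a*f)
= 67^(2*1)
= 67^2
= 4489

4489


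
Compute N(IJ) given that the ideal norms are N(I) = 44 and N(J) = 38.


N(IJ) = N(I) * N(J)
= 44 * 38
= 1672

1672


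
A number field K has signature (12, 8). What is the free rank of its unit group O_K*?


By Dirichlet's unit theorem:
rank = r1 + r2 - 1
= 12 + 8 - 1
= 19

19


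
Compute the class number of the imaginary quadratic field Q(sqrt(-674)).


K = Q(sqrt(-674)). d mod 4 = 2, so D = disc(K) = 4d = -2696
h(K) equals the number of primitive reduced positive-definite forms (a, b, c) = a*x^2 + b*x*y + c*y^2 with b^2 - 4ac = D,
where reduced means |b| <= a <= c, with b >= 0 whenever |b| = a or a = c, and primitive means gcd(a, b, c) = 1.
Reduced forces 3a^2 <= |D| = 2696, so 1 <= a <= 29; b must have the parity of D, and c = (b^2 - D)/(4a) must be an integer >= a.
Enumerate a = 1..29, b in [-a, a]:
  a=1: (1, 0, 674)  [1]
  a=2: (2, 0, 337)  [1]
  a=3: (3, -2, 225), (3, 2, 225)  [2]
  a=4: none
  a=5: (5, -2, 135), (5, 2, 135)  [2]
  a=6: (6, -4, 113), (6, 4, 113)  [2]
  a=7..8: none
  a=9: (9, -2, 75), (9, 2, 75)  [2]
  a=10: (10, -8, 69), (10, 8, 69)  [2]
  a=11..14: none
  a=15: (15, -8, 46), (15, -2, 45), (15, 2, 45), (15, 8, 46)  [4]
  a=16..17: none
  a=18: (18, -16, 41), (18, 16, 41)  [2]
  a=19..22: none
  a=23: (23, -8, 30), (23, 8, 30)  [2]
  a=24: none
  a=25: (25, -2, 27), (25, 2, 27)  [2]
  a=26..28: none
  a=29: (29, -28, 30), (29, 28, 30)  [2]
Total reduced forms: 1 + 1 + 2 + 2 + 2 + 2 + 2 + 4 + 2 + 2 + 2 + 2 = 24
h = 24

24


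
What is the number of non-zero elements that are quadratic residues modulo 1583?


For prime p, the number of non-zero quadratic residues is (p-1)/2.
= (1583-1)/2
= 791

791


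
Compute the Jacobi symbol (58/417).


Compute (58/417) via quadratic reciprocity:
  pull out 2: (2/417) = +1  (since 417 mod 8 = 1)
  reciprocity: (29/417) -> +(417/29)
  reduce: (11/29)
  reciprocity: (11/29) -> +(29/11)
  reduce: (7/11)
  reciprocity: (7/11) -> -(11/7)
  reduce: (4/7)
  pull out 2: (2/7) = +1  (since 7 mod 8 = 7)
  pull out 2: (2/7) = +1  (since 7 mod 8 = 7)
  (1/7) = 1
Product of signs = -1

-1


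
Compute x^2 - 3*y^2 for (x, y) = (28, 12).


x^2 - d*y^2
= 28^2 - 3*12^2
= 784 - 432
= 352

352


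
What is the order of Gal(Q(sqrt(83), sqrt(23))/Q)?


The 2 square roots of distinct primes are multiplicatively independent over Q,
so [K:Q] = 2^2 and Gal(K/Q) is isomorphic to (Z/2Z)^2.
|Gal| = 2^2 = 4

4


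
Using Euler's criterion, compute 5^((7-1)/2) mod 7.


p = 7 is prime and the exponent is (p-1)/2 = 3, so by Euler's criterion 5^3 = (5/7) = +1 or -1 mod 7.
Compute by square-and-multiply:
  3 = 2 + 1 (binary 11)
  Repeated squaring mod 7: 5^1 = 5, 5^2 = 4
  5^3 = 5^2 * 5^1 = 4 * 5 mod 7
    4 * 5 = 20 = 6 mod 7
  5^3 = 6 mod 7
Result 6 = p - 1 = -1 mod 7: 5 is a quadratic non-residue mod 7. As a residue in [0, p-1] the value is 6.
5^3 mod 7 = 6

6


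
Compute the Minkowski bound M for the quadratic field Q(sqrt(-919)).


d = -919, d mod 4 = 1, so disc(K) = d = -919; |disc(K)| = 919
Imaginary quadratic field, so n = 2, s = r2 = 1, r1 = 0
M = (n!/n^n) * (4/pi)^s * sqrt(|disc(K)|) = (2!/2^2) * (4/pi)^1 * sqrt(919)
= 0.5 * 1.273240 * 30.315013
= 19.2991

19.2991


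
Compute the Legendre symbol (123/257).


p = 257 is prime, so compute (123/257) with the reciprocity algorithm (Jacobi-symbol steps: pull out 2s via (2/n), flip via reciprocity, reduce):
  reciprocity: (123/257) -> +(257/123)
  reduce: (11/123)
  reciprocity: (11/123) -> -(123/11)
  reduce: (2/11)
  pull out 2: (2/11) = -1  (since 11 mod 8 = 3)
  (1/11) = 1
Product of signs = 1
(123/257) = 1

1


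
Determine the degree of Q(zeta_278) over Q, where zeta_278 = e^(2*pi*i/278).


The degree equals Euler's totient phi(278).
278 = 2 * 139
phi(278) = 138

138


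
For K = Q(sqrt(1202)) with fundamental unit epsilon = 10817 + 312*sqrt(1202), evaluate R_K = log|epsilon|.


epsilon = 10817 + 312*sqrt(1202)
= 21634.0000
R = ln(21634.0000)
= 9.9820

9.9820


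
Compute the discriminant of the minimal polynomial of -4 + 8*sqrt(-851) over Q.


The element -4 + 8*sqrt(-851) has minimal polynomial:
x^2 + 8*x + 54480
Discriminant = (8)^2 - 4*(54480)
= 64 - 217920
= -217856

-217856


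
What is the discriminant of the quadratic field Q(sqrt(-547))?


For K = Q(sqrt(d)) with d squarefree: disc(K) = d if d = 1 mod 4, and disc(K) = 4d if d = 2 or 3 mod 4.
Here d = -547, and d mod 4 = 1.
d = 1 mod 4 (O_K = Z[(1+sqrt(d))/2]), so disc(K) = d = -547

-547


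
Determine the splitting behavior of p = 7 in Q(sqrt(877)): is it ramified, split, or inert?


K = Q(sqrt(877)). Since d mod 4 = 1, disc(K) = 877.
Check p | disc: 877 mod 7 = 2.
p does not divide disc. Compute Legendre symbol (d/p):
2^((7-1)/2) mod 7 = 1
(d/p) = 1, so p splits: (p) = P*P' with e=1, f=1, g=2.
Therefore p is split.

split


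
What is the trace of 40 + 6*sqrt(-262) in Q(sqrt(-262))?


Tr(a + b*sqrt(d)) = (a + b*sqrt(d)) + (a - b*sqrt(d)) = 2a
= 2 * (40)
= 80

80


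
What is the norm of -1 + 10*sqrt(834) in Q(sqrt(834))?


N(a + b*sqrt(d)) = a^2 - d*b^2
= (-1)^2 - (834)*(10)^2
= 1 - 83400
= -83399

-83399


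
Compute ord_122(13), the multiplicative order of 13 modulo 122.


We want ord_122(13), the smallest k >= 1 with 13^k = 1 mod 122.
n = 122 = 2 * 61, phi(122) = 60; the order divides phi(n).
Divisors of 60: 1, 2, 3, 4, 5, 6, 10, 12, 15, 20, 30, 60
Repeated squaring mod 122: 13^1 = 13, 13^2 = 47, 13^4 = 13, 13^8 = 47, 13^16 = 13, 13^32 = 47
Test divisors in increasing order:
  k=1: 13^1 = 13 mod 122
  k=2: 13^2 = 47 mod 122
  k=3: 13^3 = 47 * 13 = 1 mod 122  <- first divisor giving 1
Order = 3

3


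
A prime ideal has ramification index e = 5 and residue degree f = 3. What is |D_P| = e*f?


|D_P| = e * f
= 5 * 3
= 15

15


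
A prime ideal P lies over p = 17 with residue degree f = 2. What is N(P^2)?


N(P^a) = p^(a*f)
= 17^(2*2)
= 17^4
= 83521

83521


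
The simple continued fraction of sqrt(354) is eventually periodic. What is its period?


Run the CF algorithm for sqrt(354).
a_0 = floor(sqrt(354)) = 18; set m_0=0, q_0=1.
Recurrence: m' = q*a - m,  q' = (d - m'^2)/q,  a' = floor((a_0 + m')/q').
  step 1: m=18, q=30, a=1
  step 2: m=12, q=7, a=4
  step 3: m=16, q=14, a=2
  step 4: m=12, q=15, a=2
  step 5: m=18, q=2, a=18
  step 6: m=18, q=15, a=2
  step 7: m=12, q=14, a=2
  step 8: m=16, q=7, a=4
  step 9: m=12, q=30, a=1
  step 10: m=18, q=1, a=36
a_10 = 2*a_0 = 36, so the period closes here.
sqrt(354) = [18; 1, 4, 2, 2, 18, 2, 2, 4, 1, 36]
Period length = 10

10


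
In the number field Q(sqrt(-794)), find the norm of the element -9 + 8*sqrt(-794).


N(a + b*sqrt(d)) = a^2 - d*b^2
= (-9)^2 - (-794)*(8)^2
= 81 + 50816
= 50897

50897


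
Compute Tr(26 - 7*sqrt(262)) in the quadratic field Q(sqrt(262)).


Tr(a + b*sqrt(d)) = (a + b*sqrt(d)) + (a - b*sqrt(d)) = 2a
= 2 * (26)
= 52

52


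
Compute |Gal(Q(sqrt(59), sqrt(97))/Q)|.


The 2 square roots of distinct primes are multiplicatively independent over Q,
so [K:Q] = 2^2 and Gal(K/Q) is isomorphic to (Z/2Z)^2.
|Gal| = 2^2 = 4

4


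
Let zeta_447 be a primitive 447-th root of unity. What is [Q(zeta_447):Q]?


The degree equals Euler's totient phi(447).
447 = 3 * 149
phi(447) = 296

296


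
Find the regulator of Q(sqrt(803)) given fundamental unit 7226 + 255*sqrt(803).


epsilon = 7226 + 255*sqrt(803)
= 14451.9999
R = ln(14451.9999)
= 9.5786

9.5786


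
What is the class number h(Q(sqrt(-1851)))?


K = Q(sqrt(-1851)). d mod 4 = 1, so D = disc(K) = d = -1851
h(K) equals the number of primitive reduced positive-definite forms (a, b, c) = a*x^2 + b*x*y + c*y^2 with b^2 - 4ac = D,
where reduced means |b| <= a <= c, with b >= 0 whenever |b| = a or a = c, and primitive means gcd(a, b, c) = 1.
Reduced forces 3a^2 <= |D| = 1851, so 1 <= a <= 24; b must have the parity of D, and c = (b^2 - D)/(4a) must be an integer >= a.
Enumerate a = 1..24, b in [-a, a]:
  a=1: (1, 1, 463)  [1]
  a=2: none
  a=3: (3, 3, 155)  [1]
  a=4: none
  a=5: (5, -3, 93), (5, 3, 93)  [2]
  a=6: none
  a=7: (7, -5, 67), (7, 5, 67)  [2]
  a=8..14: none
  a=15: (15, -3, 31), (15, 3, 31)  [2]
  a=16: none
  a=17: (17, -11, 29), (17, 11, 29)  [2]
  a=18: none
  a=19: (19, -7, 25), (19, 7, 25)  [2]
  a=20: none
  a=21: (21, -9, 23), (21, 9, 23)  [2]
  a=22..24: none
Total reduced forms: 1 + 1 + 2 + 2 + 2 + 2 + 2 + 2 = 14
h = 14

14


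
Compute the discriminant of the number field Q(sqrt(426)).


For K = Q(sqrt(d)) with d squarefree: disc(K) = d if d = 1 mod 4, and disc(K) = 4d if d = 2 or 3 mod 4.
Here d = 426, and d mod 4 = 2.
d = 2 mod 4, not 1 (O_K = Z[sqrt(d)]), so disc(K) = 4d = 4 * (426) = 1704

1704


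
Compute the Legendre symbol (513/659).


p = 659 is prime, so compute (513/659) with the reciprocity algorithm (Jacobi-symbol steps: pull out 2s via (2/n), flip via reciprocity, reduce):
  reciprocity: (513/659) -> +(659/513)
  reduce: (146/513)
  pull out 2: (2/513) = +1  (since 513 mod 8 = 1)
  reciprocity: (73/513) -> +(513/73)
  reduce: (2/73)
  pull out 2: (2/73) = +1  (since 73 mod 8 = 1)
  (1/73) = 1
Product of signs = 1
(513/659) = 1

1


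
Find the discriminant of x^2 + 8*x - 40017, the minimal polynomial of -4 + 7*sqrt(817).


The element -4 + 7*sqrt(817) has minimal polynomial:
x^2 + 8*x - 40017
Discriminant = (8)^2 - 4*(-40017)
= 64 + 160068
= 160132

160132


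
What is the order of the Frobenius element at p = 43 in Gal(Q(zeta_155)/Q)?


The Frobenius at p in Gal(Q(zeta_n)/Q) = (Z/nZ)* is the class of p, so its order is ord_155(43), the smallest k >= 1 with 43^k = 1 mod 155.
n = 155 = 5 * 31, phi(155) = 120; the order divides phi(n).
Divisors of 120: 1, 2, 3, 4, 5, 6, 8, 10, 12, 15, 20, 24, 30, 40, 60, 120
Repeated squaring mod 155: 43^1 = 43, 43^2 = 144, 43^4 = 121, 43^8 = 71, 43^16 = 81, 43^32 = 51, 43^64 = 121
Test divisors in increasing order:
  k=1: 43^1 = 43 mod 155
  k=2: 43^2 = 144 mod 155
  k=3: 43^3 = 144 * 43 = 147 mod 155
  k=4: 43^4 = 121 mod 155
  k=5: 43^5 = 121 * 43 = 88 mod 155
  k=6: 43^6 = 121 * 144 = 64 mod 155
  k=8: 43^8 = 71 mod 155
  k=10: 43^10 = 71 * 144 = 149 mod 155
  k=12: 43^12 = 71 * 121 = 66 mod 155
  k=15: 43^15 = 71 * 121 * 144 * 43 = 92 mod 155
  k=20: 43^20 = 81 * 121 = 36 mod 155
  k=24: 43^24 = 81 * 71 = 16 mod 155
  k=30: 43^30 = 81 * 71 * 121 * 144 = 94 mod 155
  k=40: 43^40 = 51 * 71 = 56 mod 155
  k=60: 43^60 = 51 * 81 * 71 * 121 = 1 mod 155  <- first divisor giving 1
Order = 60

60


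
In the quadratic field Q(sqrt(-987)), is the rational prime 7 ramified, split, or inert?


K = Q(sqrt(-987)). Since d mod 4 = 1, disc(K) = -987.
Check p | disc: -987 mod 7 = 0.
p divides disc, so p ramifies: (p) = P^2 with e=2, f=1, g=1.
Therefore p is ramified.

ramified


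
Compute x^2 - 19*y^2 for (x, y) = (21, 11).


x^2 - d*y^2
= 21^2 - 19*11^2
= 441 - 2299
= -1858

-1858


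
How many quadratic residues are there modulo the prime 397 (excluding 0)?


For prime p, the number of non-zero quadratic residues is (p-1)/2.
= (397-1)/2
= 198

198


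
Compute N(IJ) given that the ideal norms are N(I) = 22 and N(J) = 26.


N(IJ) = N(I) * N(J)
= 22 * 26
= 572

572


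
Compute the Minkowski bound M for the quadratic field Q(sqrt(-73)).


d = -73, d mod 4 = 3, so disc(K) = 4d = -292; |disc(K)| = 292
Imaginary quadratic field, so n = 2, s = r2 = 1, r1 = 0
M = (n!/n^n) * (4/pi)^s * sqrt(|disc(K)|) = (2!/2^2) * (4/pi)^1 * sqrt(292)
= 0.5 * 1.273240 * 17.088007
= 10.8786

10.8786


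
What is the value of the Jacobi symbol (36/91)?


Compute (36/91) via quadratic reciprocity:
  pull out 2: (2/91) = -1  (since 91 mod 8 = 3)
  pull out 2: (2/91) = -1  (since 91 mod 8 = 3)
  reciprocity: (9/91) -> +(91/9)
  reduce: (1/9)
  (1/9) = 1
Product of signs = 1

1


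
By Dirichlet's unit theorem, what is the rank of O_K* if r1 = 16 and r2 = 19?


By Dirichlet's unit theorem:
rank = r1 + r2 - 1
= 16 + 19 - 1
= 34

34


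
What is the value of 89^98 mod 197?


p = 197 is prime and the exponent is (p-1)/2 = 98, so by Euler's criterion 89^98 = (89/197) = +1 or -1 mod 197.
Compute by square-and-multiply:
  98 = 64 + 32 + 2 (binary 1100010)
  Repeated squaring mod 197: 89^1 = 89, 89^2 = 41, 89^4 = 105, 89^8 = 190, 89^16 = 49, 89^32 = 37, 89^64 = 187
  89^98 = 89^64 * 89^32 * 89^2 = 187 * 37 * 41 mod 197
    187 * 37 = 6919 = 24 mod 197
    24 * 41 = 984 = 196 mod 197
  89^98 = 196 mod 197
Result 196 = p - 1 = -1 mod 197: 89 is a quadratic non-residue mod 197. As a residue in [0, p-1] the value is 196.
89^98 mod 197 = 196

196


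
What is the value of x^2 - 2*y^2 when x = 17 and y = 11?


x^2 - d*y^2
= 17^2 - 2*11^2
= 289 - 242
= 47

47


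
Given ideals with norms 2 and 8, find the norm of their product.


N(IJ) = N(I) * N(J)
= 2 * 8
= 16

16


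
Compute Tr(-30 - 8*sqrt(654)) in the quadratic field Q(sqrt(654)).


Tr(a + b*sqrt(d)) = (a + b*sqrt(d)) + (a - b*sqrt(d)) = 2a
= 2 * (-30)
= -60

-60


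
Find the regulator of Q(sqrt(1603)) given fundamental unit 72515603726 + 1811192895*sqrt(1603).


epsilon = 72515603726 + 1811192895*sqrt(1603)
= 1.4503e+11
R = ln(1.4503e+11)
= 25.7002

25.7002


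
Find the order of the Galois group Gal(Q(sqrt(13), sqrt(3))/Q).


The 2 square roots of distinct primes are multiplicatively independent over Q,
so [K:Q] = 2^2 and Gal(K/Q) is isomorphic to (Z/2Z)^2.
|Gal| = 2^2 = 4

4


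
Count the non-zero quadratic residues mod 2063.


For prime p, the number of non-zero quadratic residues is (p-1)/2.
= (2063-1)/2
= 1031

1031


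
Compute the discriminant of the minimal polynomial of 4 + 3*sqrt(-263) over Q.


The element 4 + 3*sqrt(-263) has minimal polynomial:
x^2 - 8*x + 2383
Discriminant = (-8)^2 - 4*(2383)
= 64 - 9532
= -9468

-9468


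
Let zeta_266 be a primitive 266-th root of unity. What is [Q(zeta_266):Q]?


The degree equals Euler's totient phi(266).
266 = 2 * 7 * 19
phi(266) = 108

108


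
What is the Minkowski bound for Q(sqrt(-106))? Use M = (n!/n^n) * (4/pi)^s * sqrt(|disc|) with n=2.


d = -106, d mod 4 = 2, so disc(K) = 4d = -424; |disc(K)| = 424
Imaginary quadratic field, so n = 2, s = r2 = 1, r1 = 0
M = (n!/n^n) * (4/pi)^s * sqrt(|disc(K)|) = (2!/2^2) * (4/pi)^1 * sqrt(424)
= 0.5 * 1.273240 * 20.591260
= 13.1088

13.1088


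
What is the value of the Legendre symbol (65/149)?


p = 149 is prime, so compute (65/149) with the reciprocity algorithm (Jacobi-symbol steps: pull out 2s via (2/n), flip via reciprocity, reduce):
  reciprocity: (65/149) -> +(149/65)
  reduce: (19/65)
  reciprocity: (19/65) -> +(65/19)
  reduce: (8/19)
  pull out 2: (2/19) = -1  (since 19 mod 8 = 3)
  pull out 2: (2/19) = -1  (since 19 mod 8 = 3)
  pull out 2: (2/19) = -1  (since 19 mod 8 = 3)
  (1/19) = 1
Product of signs = -1
(65/149) = -1

-1


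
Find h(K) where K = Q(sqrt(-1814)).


K = Q(sqrt(-1814)). d mod 4 = 2, so D = disc(K) = 4d = -7256
h(K) equals the number of primitive reduced positive-definite forms (a, b, c) = a*x^2 + b*x*y + c*y^2 with b^2 - 4ac = D,
where reduced means |b| <= a <= c, with b >= 0 whenever |b| = a or a = c, and primitive means gcd(a, b, c) = 1.
Reduced forces 3a^2 <= |D| = 7256, so 1 <= a <= 49; b must have the parity of D, and c = (b^2 - D)/(4a) must be an integer >= a.
Enumerate a = 1..49, b in [-a, a]:
  a=1: (1, 0, 1814)  [1]
  a=2: (2, 0, 907)  [1]
  a=3: (3, -2, 605), (3, 2, 605)  [2]
  a=4: none
  a=5: (5, -2, 363), (5, 2, 363)  [2]
  a=6: (6, -4, 303), (6, 4, 303)  [2]
  a=7..8: none
  a=9: (9, -4, 202), (9, 4, 202)  [2]
  a=10: (10, -8, 183), (10, 8, 183)  [2]
  a=11: (11, -2, 165), (11, 2, 165)  [2]
  a=12..14: none
  a=15: (15, -8, 122), (15, -2, 121), (15, 2, 121), (15, 8, 122)  [4]
  a=16..17: none
  a=18: (18, -4, 101), (18, 4, 101)  [2]
  a=19..21: none
  a=22: (22, -20, 87), (22, 20, 87)  [2]
  a=23: (23, -14, 81), (23, 14, 81)  [2]
  a=24: none
  a=25: (25, -12, 74), (25, 12, 74)  [2]
  a=26: none
  a=27: (27, -14, 69), (27, 14, 69)  [2]
  a=28: none
  a=29: (29, -20, 66), (29, 20, 66)  [2]
  a=30: (30, -28, 67), (30, -8, 61), (30, 8, 61), (30, 28, 67)  [4]
  a=31..32: none
  a=33: (33, -20, 58), (33, -2, 55), (33, 2, 55), (33, 20, 58)  [4]
  a=34..36: none
  a=37: (37, -12, 50), (37, 12, 50)  [2]
  a=38..40: none
  a=41: (41, -40, 54), (41, 40, 54)  [2]
  a=42: none
  a=43: (43, -22, 45), (43, 22, 45)  [2]
  a=44: none
  a=45: (45, -32, 46), (45, 32, 46)  [2]
  a=46..49: none
Total reduced forms: 1 + 1 + 2 + 2 + 2 + 2 + 2 + 2 + 4 + 2 + 2 + 2 + 2 + 2 + 2 + 4 + 4 + 2 + 2 + 2 + 2 = 46
h = 46

46
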